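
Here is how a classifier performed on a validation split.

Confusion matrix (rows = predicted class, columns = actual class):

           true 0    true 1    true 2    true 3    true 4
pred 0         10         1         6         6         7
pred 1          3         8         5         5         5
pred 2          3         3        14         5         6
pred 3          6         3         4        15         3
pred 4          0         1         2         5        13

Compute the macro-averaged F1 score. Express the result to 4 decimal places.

Per-class F1 score (2·TP/(2·TP+FP+FN)):
  0: TP=10, FP=1+6+6+7=20, FN=3+3+6+0=12 → 20/52 = 0.38462
  1: TP=8, FP=3+5+5+5=18, FN=1+3+3+1=8 → 16/42 = 0.38095
  2: TP=14, FP=3+3+5+6=17, FN=6+5+4+2=17 → 28/62 = 0.45161
  3: TP=15, FP=6+3+4+3=16, FN=6+5+5+5=21 → 30/67 = 0.44776
  4: TP=13, FP=0+1+2+5=8, FN=7+5+6+3=21 → 26/55 = 0.47273
Macro-F1 score = mean = (0.38462 + 0.38095 + 0.45161 + 0.44776 + 0.47273) / 5 = 0.4275

0.4275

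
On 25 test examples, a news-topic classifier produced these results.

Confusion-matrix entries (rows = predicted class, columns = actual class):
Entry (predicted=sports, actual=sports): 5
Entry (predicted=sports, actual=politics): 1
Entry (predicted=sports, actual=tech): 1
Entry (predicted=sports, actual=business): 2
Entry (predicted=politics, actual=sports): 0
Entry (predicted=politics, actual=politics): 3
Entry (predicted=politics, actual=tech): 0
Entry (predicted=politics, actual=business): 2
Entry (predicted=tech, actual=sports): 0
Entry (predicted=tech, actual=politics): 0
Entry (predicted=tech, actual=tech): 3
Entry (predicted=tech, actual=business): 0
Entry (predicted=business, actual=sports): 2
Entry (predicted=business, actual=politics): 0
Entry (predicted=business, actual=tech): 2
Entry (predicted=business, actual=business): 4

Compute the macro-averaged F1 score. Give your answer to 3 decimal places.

0.615

Per-class F1 score (2·TP/(2·TP+FP+FN)):
  sports: TP=5, FP=1+1+2=4, FN=0+0+2=2 → 10/16 = 0.6250
  politics: TP=3, FP=0+0+2=2, FN=1+0+0=1 → 6/9 = 0.6667
  tech: TP=3, FP=0+0+0=0, FN=1+0+2=3 → 6/9 = 0.6667
  business: TP=4, FP=2+0+2=4, FN=2+2+0=4 → 8/16 = 0.5000
Macro-F1 score = mean = (0.6250 + 0.6667 + 0.6667 + 0.5000) / 4 = 0.615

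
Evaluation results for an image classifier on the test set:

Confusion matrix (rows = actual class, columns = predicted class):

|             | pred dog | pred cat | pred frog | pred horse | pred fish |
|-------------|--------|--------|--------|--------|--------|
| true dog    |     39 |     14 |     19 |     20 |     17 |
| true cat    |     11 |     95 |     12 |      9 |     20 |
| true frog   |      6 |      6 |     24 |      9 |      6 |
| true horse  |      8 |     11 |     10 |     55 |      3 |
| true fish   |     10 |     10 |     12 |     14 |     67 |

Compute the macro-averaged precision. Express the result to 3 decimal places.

0.529

Per-class precision (TP/(TP+FP)):
  dog: TP=39, FP=11+6+8+10=35 → 39/74 = 0.5270
  cat: TP=95, FP=14+6+11+10=41 → 95/136 = 0.6985
  frog: TP=24, FP=19+12+10+12=53 → 24/77 = 0.3117
  horse: TP=55, FP=20+9+9+14=52 → 55/107 = 0.5140
  fish: TP=67, FP=17+20+6+3=46 → 67/113 = 0.5929
Macro-precision = mean = (0.5270 + 0.6985 + 0.3117 + 0.5140 + 0.5929) / 5 = 0.529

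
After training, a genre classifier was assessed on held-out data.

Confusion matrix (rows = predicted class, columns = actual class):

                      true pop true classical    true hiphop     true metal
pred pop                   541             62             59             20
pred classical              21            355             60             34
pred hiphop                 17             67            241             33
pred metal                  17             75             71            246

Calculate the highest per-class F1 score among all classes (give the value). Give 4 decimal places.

0.8466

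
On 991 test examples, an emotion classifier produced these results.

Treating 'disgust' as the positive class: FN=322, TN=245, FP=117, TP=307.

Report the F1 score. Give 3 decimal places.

0.583

Precision = TP/(TP+FP) = 307/424 = 0.7241
Recall = TP/(TP+FN) = 307/629 = 0.4881
F1 = 2·TP/(2·TP+FP+FN) = 614/1053 = 0.583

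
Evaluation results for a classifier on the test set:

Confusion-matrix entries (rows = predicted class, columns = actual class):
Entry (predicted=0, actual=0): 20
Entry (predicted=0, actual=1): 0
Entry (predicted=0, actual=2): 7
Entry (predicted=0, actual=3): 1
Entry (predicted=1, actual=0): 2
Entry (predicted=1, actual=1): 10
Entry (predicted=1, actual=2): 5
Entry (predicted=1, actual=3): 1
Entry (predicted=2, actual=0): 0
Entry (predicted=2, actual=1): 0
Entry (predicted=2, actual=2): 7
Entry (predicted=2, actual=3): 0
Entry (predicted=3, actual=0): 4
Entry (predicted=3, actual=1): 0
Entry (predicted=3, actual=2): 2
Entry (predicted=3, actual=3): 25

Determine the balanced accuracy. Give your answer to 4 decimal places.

Balanced accuracy = mean of per-class recall.
  0: recall = 20/26 = 0.76923
  1: recall = 10/10 = 1.00000
  2: recall = 7/21 = 0.33333
  3: recall = 25/27 = 0.92593
Mean = (0.76923 + 1.00000 + 0.33333 + 0.92593) / 4 = 0.7571

0.7571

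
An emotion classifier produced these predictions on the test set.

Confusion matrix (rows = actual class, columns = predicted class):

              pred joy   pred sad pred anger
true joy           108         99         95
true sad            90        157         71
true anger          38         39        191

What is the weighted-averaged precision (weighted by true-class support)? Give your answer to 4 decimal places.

Per-class precision (TP/(TP+FP)):
  joy: TP=108, FP=90+38=128 → 108/236 = 0.45763
  sad: TP=157, FP=99+39=138 → 157/295 = 0.53220
  anger: TP=191, FP=95+71=166 → 191/357 = 0.53501
Weighted-precision = Σ (supportᵢ/N)·precisionᵢ with N=888: (302/888)·0.45763 + (318/888)·0.53220 + (268/888)·0.53501 = 0.5077

0.5077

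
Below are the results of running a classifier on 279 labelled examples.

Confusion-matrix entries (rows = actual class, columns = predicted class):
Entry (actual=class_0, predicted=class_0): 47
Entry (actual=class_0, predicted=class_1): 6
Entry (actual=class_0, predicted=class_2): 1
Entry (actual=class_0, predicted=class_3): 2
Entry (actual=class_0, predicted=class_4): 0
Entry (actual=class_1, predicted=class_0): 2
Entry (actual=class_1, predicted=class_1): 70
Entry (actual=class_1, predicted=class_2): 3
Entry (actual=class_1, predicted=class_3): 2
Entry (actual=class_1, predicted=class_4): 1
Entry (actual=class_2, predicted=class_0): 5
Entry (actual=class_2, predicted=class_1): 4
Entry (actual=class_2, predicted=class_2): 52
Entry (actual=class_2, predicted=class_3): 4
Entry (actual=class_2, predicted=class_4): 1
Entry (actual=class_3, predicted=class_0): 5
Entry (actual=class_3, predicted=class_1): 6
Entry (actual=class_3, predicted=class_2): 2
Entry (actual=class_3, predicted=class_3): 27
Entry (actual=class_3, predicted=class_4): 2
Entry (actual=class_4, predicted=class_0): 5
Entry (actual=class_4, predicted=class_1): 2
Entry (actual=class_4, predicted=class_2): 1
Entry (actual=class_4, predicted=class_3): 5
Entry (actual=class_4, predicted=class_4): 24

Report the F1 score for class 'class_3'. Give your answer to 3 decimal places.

One-vs-rest for 'class_3': TP = diagonal; FP = other classes predicted 'class_3'; FN = 'class_3' predicted as other.
F1 score = 2·TP/(2·TP+FP+FN).
class_3: TP=27, FP=2+2+4+5=13, FN=5+6+2+2=15 → 54/82 = 0.6585

0.659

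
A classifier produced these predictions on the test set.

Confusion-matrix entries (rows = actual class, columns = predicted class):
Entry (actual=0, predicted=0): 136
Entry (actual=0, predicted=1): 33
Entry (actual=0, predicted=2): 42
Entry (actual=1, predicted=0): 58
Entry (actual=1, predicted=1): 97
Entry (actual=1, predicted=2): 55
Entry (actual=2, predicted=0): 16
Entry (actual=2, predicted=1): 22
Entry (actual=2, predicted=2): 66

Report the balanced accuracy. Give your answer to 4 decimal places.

Balanced accuracy = mean of per-class recall.
  0: recall = 136/211 = 0.64455
  1: recall = 97/210 = 0.46190
  2: recall = 66/104 = 0.63462
Mean = (0.64455 + 0.46190 + 0.63462) / 3 = 0.5804

0.5804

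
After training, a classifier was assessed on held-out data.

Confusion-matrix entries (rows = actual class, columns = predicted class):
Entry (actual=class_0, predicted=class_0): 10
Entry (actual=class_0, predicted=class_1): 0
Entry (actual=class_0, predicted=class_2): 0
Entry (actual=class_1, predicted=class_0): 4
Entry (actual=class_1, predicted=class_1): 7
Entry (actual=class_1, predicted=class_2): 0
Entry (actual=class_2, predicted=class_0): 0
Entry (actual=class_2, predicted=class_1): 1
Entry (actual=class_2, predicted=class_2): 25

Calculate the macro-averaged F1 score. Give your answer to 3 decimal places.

Per-class F1 score (2·TP/(2·TP+FP+FN)):
  class_0: TP=10, FP=4+0=4, FN=0+0=0 → 20/24 = 0.8333
  class_1: TP=7, FP=0+1=1, FN=4+0=4 → 14/19 = 0.7368
  class_2: TP=25, FP=0+0=0, FN=0+1=1 → 50/51 = 0.9804
Macro-F1 score = mean = (0.8333 + 0.7368 + 0.9804) / 3 = 0.850

0.850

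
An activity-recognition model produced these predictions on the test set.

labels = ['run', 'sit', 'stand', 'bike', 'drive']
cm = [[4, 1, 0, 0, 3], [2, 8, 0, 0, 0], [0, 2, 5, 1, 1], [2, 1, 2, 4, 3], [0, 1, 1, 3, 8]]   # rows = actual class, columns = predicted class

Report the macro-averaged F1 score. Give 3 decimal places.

Per-class F1 score (2·TP/(2·TP+FP+FN)):
  run: TP=4, FP=2+0+2+0=4, FN=1+0+0+3=4 → 8/16 = 0.5000
  sit: TP=8, FP=1+2+1+1=5, FN=2+0+0+0=2 → 16/23 = 0.6957
  stand: TP=5, FP=0+0+2+1=3, FN=0+2+1+1=4 → 10/17 = 0.5882
  bike: TP=4, FP=0+0+1+3=4, FN=2+1+2+3=8 → 8/20 = 0.4000
  drive: TP=8, FP=3+0+1+3=7, FN=0+1+1+3=5 → 16/28 = 0.5714
Macro-F1 score = mean = (0.5000 + 0.6957 + 0.5882 + 0.4000 + 0.5714) / 5 = 0.551

0.551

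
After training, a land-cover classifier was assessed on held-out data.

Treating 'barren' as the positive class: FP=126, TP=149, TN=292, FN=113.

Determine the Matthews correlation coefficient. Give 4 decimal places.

0.2650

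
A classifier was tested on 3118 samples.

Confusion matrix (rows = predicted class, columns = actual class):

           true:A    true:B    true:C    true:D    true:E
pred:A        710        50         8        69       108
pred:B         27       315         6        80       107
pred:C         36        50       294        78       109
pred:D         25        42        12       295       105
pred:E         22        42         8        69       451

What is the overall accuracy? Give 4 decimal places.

0.6623

Accuracy = trace / total = (710+315+294+295+451=2065) / 3118 = 2065/3118 = 0.6623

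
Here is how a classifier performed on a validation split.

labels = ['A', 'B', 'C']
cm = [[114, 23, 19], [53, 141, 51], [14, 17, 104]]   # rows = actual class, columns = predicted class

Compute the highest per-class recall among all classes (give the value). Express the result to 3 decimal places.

0.770

Per-class recall (TP/(TP+FN)):
  A: TP=114, FN=23+19=42 → 114/156 = 0.7308
  B: TP=141, FN=53+51=104 → 141/245 = 0.5755
  C: TP=104, FN=14+17=31 → 104/135 = 0.7704
Highest is class 'C' with recall = 0.770.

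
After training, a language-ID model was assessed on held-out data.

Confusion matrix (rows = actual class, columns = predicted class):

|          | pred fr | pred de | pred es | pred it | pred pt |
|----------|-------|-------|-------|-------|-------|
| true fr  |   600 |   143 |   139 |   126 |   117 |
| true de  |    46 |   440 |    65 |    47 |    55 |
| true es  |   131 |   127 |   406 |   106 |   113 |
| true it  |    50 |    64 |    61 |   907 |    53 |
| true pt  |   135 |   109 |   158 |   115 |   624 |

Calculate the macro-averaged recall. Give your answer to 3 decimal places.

Per-class recall (TP/(TP+FN)):
  fr: TP=600, FN=143+139+126+117=525 → 600/1125 = 0.5333
  de: TP=440, FN=46+65+47+55=213 → 440/653 = 0.6738
  es: TP=406, FN=131+127+106+113=477 → 406/883 = 0.4598
  it: TP=907, FN=50+64+61+53=228 → 907/1135 = 0.7991
  pt: TP=624, FN=135+109+158+115=517 → 624/1141 = 0.5469
Macro-recall = mean = (0.5333 + 0.6738 + 0.4598 + 0.7991 + 0.5469) / 5 = 0.603

0.603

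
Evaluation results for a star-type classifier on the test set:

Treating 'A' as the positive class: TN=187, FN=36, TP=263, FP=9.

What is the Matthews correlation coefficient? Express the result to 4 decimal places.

0.8195

MCC = (TP·TN − FP·FN) / √((TP+FP)(TP+FN)(TN+FP)(TN+FN))
Numerator = 263·187 − 9·36 = 48857
Denominator = √(272·299·196·223) = √3554684224 = 59621.1726
MCC = 48857 / 59621.1726 = 0.8195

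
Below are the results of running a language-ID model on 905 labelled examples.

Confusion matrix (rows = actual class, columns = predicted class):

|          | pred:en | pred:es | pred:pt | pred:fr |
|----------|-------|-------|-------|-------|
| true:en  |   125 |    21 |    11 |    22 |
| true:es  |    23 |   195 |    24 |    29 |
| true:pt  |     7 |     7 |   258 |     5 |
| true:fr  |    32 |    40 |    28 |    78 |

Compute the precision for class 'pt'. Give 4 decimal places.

One-vs-rest for 'pt': TP = diagonal; FP = other classes predicted 'pt'; FN = 'pt' predicted as other.
precision = TP/(TP+FP).
pt: TP=258, FP=11+24+28=63 → 258/321 = 0.80374

0.8037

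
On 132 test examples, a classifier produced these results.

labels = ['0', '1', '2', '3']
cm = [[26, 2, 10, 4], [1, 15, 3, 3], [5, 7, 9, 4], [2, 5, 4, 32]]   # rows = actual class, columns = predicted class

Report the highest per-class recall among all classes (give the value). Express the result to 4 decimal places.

0.7442

Per-class recall (TP/(TP+FN)):
  0: TP=26, FN=2+10+4=16 → 26/42 = 0.61905
  1: TP=15, FN=1+3+3=7 → 15/22 = 0.68182
  2: TP=9, FN=5+7+4=16 → 9/25 = 0.36000
  3: TP=32, FN=2+5+4=11 → 32/43 = 0.74419
Highest is class '3' with recall = 0.7442.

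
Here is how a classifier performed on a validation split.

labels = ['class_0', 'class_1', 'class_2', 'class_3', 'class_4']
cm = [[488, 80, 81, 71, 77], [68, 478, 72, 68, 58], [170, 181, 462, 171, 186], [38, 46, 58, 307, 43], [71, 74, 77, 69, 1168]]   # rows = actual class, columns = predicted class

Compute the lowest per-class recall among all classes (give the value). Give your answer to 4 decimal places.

0.3949

Per-class recall (TP/(TP+FN)):
  class_0: TP=488, FN=80+81+71+77=309 → 488/797 = 0.61230
  class_1: TP=478, FN=68+72+68+58=266 → 478/744 = 0.64247
  class_2: TP=462, FN=170+181+171+186=708 → 462/1170 = 0.39487
  class_3: TP=307, FN=38+46+58+43=185 → 307/492 = 0.62398
  class_4: TP=1168, FN=71+74+77+69=291 → 1168/1459 = 0.80055
Lowest is class 'class_2' with recall = 0.3949.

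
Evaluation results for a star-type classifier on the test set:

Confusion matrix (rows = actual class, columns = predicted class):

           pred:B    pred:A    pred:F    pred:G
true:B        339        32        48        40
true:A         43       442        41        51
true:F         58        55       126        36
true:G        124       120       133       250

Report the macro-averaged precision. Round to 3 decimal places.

0.577

Per-class precision (TP/(TP+FP)):
  B: TP=339, FP=43+58+124=225 → 339/564 = 0.6011
  A: TP=442, FP=32+55+120=207 → 442/649 = 0.6810
  F: TP=126, FP=48+41+133=222 → 126/348 = 0.3621
  G: TP=250, FP=40+51+36=127 → 250/377 = 0.6631
Macro-precision = mean = (0.6011 + 0.6810 + 0.3621 + 0.6631) / 4 = 0.577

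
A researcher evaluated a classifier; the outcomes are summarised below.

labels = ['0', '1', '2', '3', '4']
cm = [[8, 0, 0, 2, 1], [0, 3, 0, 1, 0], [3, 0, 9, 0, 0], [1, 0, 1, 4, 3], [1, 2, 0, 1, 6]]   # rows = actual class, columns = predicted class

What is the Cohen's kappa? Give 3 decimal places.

Observed agreement pₒ = trace/N = 30/46 = 0.6522
Expected agreement pₑ = Σ (rowᵢ·colᵢ)/N² = (11·13 + 4·5 + 12·10 + 9·8 + 10·10)/46² = 0.2150
κ = (pₒ − pₑ)/(1 − pₑ) = (0.6522 − 0.2150)/(1 − 0.2150) = 0.557

0.557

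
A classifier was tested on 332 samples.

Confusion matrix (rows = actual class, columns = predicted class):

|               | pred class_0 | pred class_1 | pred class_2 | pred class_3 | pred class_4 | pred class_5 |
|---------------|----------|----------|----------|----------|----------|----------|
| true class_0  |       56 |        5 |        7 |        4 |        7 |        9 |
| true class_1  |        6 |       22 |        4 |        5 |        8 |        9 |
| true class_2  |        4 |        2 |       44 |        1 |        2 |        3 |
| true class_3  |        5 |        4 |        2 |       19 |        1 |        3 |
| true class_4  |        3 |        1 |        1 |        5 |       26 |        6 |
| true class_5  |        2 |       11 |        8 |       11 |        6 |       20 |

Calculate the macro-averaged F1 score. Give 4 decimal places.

Per-class F1 score (2·TP/(2·TP+FP+FN)):
  class_0: TP=56, FP=6+4+5+3+2=20, FN=5+7+4+7+9=32 → 112/164 = 0.68293
  class_1: TP=22, FP=5+2+4+1+11=23, FN=6+4+5+8+9=32 → 44/99 = 0.44444
  class_2: TP=44, FP=7+4+2+1+8=22, FN=4+2+1+2+3=12 → 88/122 = 0.72131
  class_3: TP=19, FP=4+5+1+5+11=26, FN=5+4+2+1+3=15 → 38/79 = 0.48101
  class_4: TP=26, FP=7+8+2+1+6=24, FN=3+1+1+5+6=16 → 52/92 = 0.56522
  class_5: TP=20, FP=9+9+3+3+6=30, FN=2+11+8+11+6=38 → 40/108 = 0.37037
Macro-F1 score = mean = (0.68293 + 0.44444 + 0.72131 + 0.48101 + 0.56522 + 0.37037) / 6 = 0.5442

0.5442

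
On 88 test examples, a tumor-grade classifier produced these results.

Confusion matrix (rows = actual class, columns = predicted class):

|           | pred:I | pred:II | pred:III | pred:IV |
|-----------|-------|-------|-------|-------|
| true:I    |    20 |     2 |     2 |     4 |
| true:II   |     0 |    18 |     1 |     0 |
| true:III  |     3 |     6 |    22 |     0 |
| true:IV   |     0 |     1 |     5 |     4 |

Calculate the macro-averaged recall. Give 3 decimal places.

Per-class recall (TP/(TP+FN)):
  I: TP=20, FN=2+2+4=8 → 20/28 = 0.7143
  II: TP=18, FN=0+1+0=1 → 18/19 = 0.9474
  III: TP=22, FN=3+6+0=9 → 22/31 = 0.7097
  IV: TP=4, FN=0+1+5=6 → 4/10 = 0.4000
Macro-recall = mean = (0.7143 + 0.9474 + 0.7097 + 0.4000) / 4 = 0.693

0.693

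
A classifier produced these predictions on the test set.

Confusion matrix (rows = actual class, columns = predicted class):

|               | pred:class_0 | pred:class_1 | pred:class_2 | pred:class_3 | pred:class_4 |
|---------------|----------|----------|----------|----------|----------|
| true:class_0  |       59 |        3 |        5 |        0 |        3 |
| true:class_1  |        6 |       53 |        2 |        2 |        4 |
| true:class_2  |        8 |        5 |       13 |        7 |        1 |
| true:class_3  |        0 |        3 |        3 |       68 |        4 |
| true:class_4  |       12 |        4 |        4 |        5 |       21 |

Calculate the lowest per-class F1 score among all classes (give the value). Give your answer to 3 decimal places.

Per-class F1 score (2·TP/(2·TP+FP+FN)):
  class_0: TP=59, FP=6+8+0+12=26, FN=3+5+0+3=11 → 118/155 = 0.7613
  class_1: TP=53, FP=3+5+3+4=15, FN=6+2+2+4=14 → 106/135 = 0.7852
  class_2: TP=13, FP=5+2+3+4=14, FN=8+5+7+1=21 → 26/61 = 0.4262
  class_3: TP=68, FP=0+2+7+5=14, FN=0+3+3+4=10 → 136/160 = 0.8500
  class_4: TP=21, FP=3+4+1+4=12, FN=12+4+4+5=25 → 42/79 = 0.5316
Lowest is class 'class_2' with F1 score = 0.426.

0.426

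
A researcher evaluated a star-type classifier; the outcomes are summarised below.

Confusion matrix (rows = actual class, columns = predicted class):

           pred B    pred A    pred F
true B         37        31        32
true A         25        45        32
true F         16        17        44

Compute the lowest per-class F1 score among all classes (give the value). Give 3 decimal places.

0.416

Per-class F1 score (2·TP/(2·TP+FP+FN)):
  B: TP=37, FP=25+16=41, FN=31+32=63 → 74/178 = 0.4157
  A: TP=45, FP=31+17=48, FN=25+32=57 → 90/195 = 0.4615
  F: TP=44, FP=32+32=64, FN=16+17=33 → 88/185 = 0.4757
Lowest is class 'B' with F1 score = 0.416.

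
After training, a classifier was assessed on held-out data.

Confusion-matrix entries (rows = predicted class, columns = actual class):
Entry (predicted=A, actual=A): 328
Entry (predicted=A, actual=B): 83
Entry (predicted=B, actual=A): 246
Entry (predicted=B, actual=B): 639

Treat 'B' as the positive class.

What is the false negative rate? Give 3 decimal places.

0.115

FNR = FN/(FN+TP) = 83/(83+639) = 0.115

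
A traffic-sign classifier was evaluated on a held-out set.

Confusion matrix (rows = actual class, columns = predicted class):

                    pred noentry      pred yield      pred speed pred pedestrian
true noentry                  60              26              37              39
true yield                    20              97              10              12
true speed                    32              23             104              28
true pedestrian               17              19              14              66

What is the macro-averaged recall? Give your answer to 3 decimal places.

Per-class recall (TP/(TP+FN)):
  noentry: TP=60, FN=26+37+39=102 → 60/162 = 0.3704
  yield: TP=97, FN=20+10+12=42 → 97/139 = 0.6978
  speed: TP=104, FN=32+23+28=83 → 104/187 = 0.5561
  pedestrian: TP=66, FN=17+19+14=50 → 66/116 = 0.5690
Macro-recall = mean = (0.3704 + 0.6978 + 0.5561 + 0.5690) / 4 = 0.548

0.548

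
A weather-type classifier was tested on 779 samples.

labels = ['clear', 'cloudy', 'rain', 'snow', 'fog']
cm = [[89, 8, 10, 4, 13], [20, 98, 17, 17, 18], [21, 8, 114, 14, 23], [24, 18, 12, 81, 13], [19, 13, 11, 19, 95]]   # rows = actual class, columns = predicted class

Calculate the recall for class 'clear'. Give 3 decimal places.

0.718

recall = TP/(TP+FN).
clear: TP=89, FN=8+10+4+13=35 → 89/124 = 0.7177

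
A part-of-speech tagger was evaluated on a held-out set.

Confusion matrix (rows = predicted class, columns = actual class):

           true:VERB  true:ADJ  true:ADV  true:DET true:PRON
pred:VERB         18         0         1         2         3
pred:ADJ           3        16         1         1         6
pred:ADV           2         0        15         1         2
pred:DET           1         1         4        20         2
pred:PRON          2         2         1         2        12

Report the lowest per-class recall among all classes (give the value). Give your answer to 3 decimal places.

0.480

Per-class recall (TP/(TP+FN)):
  VERB: TP=18, FN=3+2+1+2=8 → 18/26 = 0.6923
  ADJ: TP=16, FN=0+0+1+2=3 → 16/19 = 0.8421
  ADV: TP=15, FN=1+1+4+1=7 → 15/22 = 0.6818
  DET: TP=20, FN=2+1+1+2=6 → 20/26 = 0.7692
  PRON: TP=12, FN=3+6+2+2=13 → 12/25 = 0.4800
Lowest is class 'PRON' with recall = 0.480.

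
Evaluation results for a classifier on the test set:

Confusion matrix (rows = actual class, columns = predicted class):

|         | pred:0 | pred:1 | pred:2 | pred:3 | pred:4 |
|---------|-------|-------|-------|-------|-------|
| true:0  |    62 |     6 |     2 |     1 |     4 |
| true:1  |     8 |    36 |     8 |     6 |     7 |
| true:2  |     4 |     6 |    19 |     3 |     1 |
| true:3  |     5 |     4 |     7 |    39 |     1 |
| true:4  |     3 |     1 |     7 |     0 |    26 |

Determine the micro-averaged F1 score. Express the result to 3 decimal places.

Micro-averaging pools counts across classes: ΣTP=182, ΣFP=84, ΣFN=84.
Micro-F1 score = 2·TP/(2·TP+FP+FN) on pooled counts = 0.684 (equals overall accuracy in single-label multiclass).

0.684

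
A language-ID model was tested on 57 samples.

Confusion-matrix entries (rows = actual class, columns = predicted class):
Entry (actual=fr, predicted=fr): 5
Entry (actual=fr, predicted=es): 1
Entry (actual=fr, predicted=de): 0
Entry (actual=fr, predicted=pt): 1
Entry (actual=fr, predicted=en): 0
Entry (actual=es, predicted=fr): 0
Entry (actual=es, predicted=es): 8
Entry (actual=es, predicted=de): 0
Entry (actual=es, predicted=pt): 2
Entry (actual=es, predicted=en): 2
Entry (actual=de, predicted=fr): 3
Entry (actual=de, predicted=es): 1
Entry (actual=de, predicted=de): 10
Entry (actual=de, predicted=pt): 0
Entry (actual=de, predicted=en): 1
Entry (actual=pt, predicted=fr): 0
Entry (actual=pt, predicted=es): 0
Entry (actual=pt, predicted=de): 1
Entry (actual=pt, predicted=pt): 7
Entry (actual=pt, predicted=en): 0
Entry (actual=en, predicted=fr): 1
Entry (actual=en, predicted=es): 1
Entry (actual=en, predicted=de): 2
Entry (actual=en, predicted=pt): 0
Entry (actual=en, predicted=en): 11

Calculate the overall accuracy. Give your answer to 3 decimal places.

Accuracy = trace / total = (5+8+10+7+11=41) / 57 = 41/57 = 0.719

0.719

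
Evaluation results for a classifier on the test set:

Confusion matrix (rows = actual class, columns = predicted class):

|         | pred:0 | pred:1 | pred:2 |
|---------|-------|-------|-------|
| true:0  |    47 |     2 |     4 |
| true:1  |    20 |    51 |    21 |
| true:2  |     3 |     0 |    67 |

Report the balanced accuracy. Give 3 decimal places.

Balanced accuracy = mean of per-class recall.
  0: recall = 47/53 = 0.8868
  1: recall = 51/92 = 0.5543
  2: recall = 67/70 = 0.9571
Mean = (0.8868 + 0.5543 + 0.9571) / 3 = 0.799

0.799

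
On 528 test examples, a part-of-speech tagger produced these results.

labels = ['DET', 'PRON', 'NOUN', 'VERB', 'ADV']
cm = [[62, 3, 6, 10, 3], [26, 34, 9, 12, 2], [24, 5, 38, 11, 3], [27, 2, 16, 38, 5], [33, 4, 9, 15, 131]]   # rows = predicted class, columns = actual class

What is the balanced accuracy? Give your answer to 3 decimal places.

Balanced accuracy = mean of per-class recall.
  DET: recall = 62/172 = 0.3605
  PRON: recall = 34/48 = 0.7083
  NOUN: recall = 38/78 = 0.4872
  VERB: recall = 38/86 = 0.4419
  ADV: recall = 131/144 = 0.9097
Mean = (0.3605 + 0.7083 + 0.4872 + 0.4419 + 0.9097) / 5 = 0.582

0.582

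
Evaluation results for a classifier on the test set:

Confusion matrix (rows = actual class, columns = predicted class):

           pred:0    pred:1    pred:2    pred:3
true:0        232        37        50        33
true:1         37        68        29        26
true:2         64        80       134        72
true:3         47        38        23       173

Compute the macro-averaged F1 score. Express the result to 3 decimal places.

0.509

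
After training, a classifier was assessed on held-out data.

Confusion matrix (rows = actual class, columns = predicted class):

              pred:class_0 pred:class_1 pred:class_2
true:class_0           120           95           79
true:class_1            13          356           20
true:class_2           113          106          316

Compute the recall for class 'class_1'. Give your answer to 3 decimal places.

Treat 'class_1' as positive and all other classes as negative.
recall = TP/(TP+FN).
class_1: TP=356, FN=13+20=33 → 356/389 = 0.9152

0.915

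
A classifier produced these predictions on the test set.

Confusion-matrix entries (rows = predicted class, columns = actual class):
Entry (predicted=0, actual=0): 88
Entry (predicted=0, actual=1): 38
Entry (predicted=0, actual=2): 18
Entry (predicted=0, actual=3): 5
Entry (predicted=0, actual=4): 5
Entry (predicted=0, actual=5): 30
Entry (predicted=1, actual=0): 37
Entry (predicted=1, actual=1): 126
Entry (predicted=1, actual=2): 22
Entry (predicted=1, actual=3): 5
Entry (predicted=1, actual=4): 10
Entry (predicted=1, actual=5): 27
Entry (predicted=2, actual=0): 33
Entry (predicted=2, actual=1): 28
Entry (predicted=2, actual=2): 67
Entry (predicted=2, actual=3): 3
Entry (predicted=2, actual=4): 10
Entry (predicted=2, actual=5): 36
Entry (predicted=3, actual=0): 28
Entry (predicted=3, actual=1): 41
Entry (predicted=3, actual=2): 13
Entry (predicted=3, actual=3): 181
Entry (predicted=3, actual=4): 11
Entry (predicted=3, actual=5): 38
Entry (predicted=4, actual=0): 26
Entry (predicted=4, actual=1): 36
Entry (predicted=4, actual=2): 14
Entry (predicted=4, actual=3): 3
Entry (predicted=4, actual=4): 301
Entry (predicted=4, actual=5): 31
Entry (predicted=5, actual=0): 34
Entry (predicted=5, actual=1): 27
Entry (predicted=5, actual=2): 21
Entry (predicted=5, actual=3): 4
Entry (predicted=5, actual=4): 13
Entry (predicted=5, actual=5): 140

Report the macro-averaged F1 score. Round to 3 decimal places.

0.552

Per-class F1 score (2·TP/(2·TP+FP+FN)):
  0: TP=88, FP=38+18+5+5+30=96, FN=37+33+28+26+34=158 → 176/430 = 0.4093
  1: TP=126, FP=37+22+5+10+27=101, FN=38+28+41+36+27=170 → 252/523 = 0.4818
  2: TP=67, FP=33+28+3+10+36=110, FN=18+22+13+14+21=88 → 134/332 = 0.4036
  3: TP=181, FP=28+41+13+11+38=131, FN=5+5+3+3+4=20 → 362/513 = 0.7057
  4: TP=301, FP=26+36+14+3+31=110, FN=5+10+10+11+13=49 → 602/761 = 0.7911
  5: TP=140, FP=34+27+21+4+13=99, FN=30+27+36+38+31=162 → 280/541 = 0.5176
Macro-F1 score = mean = (0.4093 + 0.4818 + 0.4036 + 0.7057 + 0.7911 + 0.5176) / 6 = 0.552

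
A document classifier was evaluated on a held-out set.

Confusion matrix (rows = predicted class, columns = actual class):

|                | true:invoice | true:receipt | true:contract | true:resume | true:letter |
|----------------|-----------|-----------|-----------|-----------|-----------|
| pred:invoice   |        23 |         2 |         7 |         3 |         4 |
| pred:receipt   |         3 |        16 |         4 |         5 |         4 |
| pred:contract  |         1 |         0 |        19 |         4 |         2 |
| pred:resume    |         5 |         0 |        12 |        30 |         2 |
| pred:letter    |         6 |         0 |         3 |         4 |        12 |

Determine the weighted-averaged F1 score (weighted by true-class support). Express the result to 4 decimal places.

Per-class F1 score (2·TP/(2·TP+FP+FN)):
  invoice: TP=23, FP=2+7+3+4=16, FN=3+1+5+6=15 → 46/77 = 0.59740
  receipt: TP=16, FP=3+4+5+4=16, FN=2+0+0+0=2 → 32/50 = 0.64000
  contract: TP=19, FP=1+0+4+2=7, FN=7+4+12+3=26 → 38/71 = 0.53521
  resume: TP=30, FP=5+0+12+2=19, FN=3+5+4+4=16 → 60/95 = 0.63158
  letter: TP=12, FP=6+0+3+4=13, FN=4+4+2+2=12 → 24/49 = 0.48980
Weighted-F1 score = Σ (supportᵢ/N)·F1 scoreᵢ with N=171: (38/171)·0.59740 + (18/171)·0.64000 + (45/171)·0.53521 + (46/171)·0.63158 + (24/171)·0.48980 = 0.5796

0.5796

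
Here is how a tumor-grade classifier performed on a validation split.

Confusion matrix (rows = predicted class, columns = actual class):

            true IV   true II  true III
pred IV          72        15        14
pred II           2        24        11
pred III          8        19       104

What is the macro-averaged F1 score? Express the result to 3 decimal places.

0.697

Per-class F1 score (2·TP/(2·TP+FP+FN)):
  IV: TP=72, FP=15+14=29, FN=2+8=10 → 144/183 = 0.7869
  II: TP=24, FP=2+11=13, FN=15+19=34 → 48/95 = 0.5053
  III: TP=104, FP=8+19=27, FN=14+11=25 → 208/260 = 0.8000
Macro-F1 score = mean = (0.7869 + 0.5053 + 0.8000) / 3 = 0.697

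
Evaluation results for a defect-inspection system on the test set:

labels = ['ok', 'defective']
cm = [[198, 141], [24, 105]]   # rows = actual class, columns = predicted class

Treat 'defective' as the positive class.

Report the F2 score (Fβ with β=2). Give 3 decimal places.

Fβ = (1+β²)·TP / ((1+β²)·TP + β²·FN + FP), with β²=4
= 5·105 / (5·105 + 4·24 + 141) = 0.689

0.689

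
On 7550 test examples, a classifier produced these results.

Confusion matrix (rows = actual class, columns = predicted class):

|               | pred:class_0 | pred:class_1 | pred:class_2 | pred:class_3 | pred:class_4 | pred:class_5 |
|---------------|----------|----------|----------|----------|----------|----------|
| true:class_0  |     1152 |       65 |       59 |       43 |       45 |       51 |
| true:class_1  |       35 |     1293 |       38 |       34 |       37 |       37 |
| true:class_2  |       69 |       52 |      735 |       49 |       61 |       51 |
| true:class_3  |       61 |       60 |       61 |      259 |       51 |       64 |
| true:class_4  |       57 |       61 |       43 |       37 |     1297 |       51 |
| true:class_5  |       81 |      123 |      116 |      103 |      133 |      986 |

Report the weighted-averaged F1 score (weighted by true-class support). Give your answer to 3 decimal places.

0.755

Per-class F1 score (2·TP/(2·TP+FP+FN)):
  class_0: TP=1152, FP=35+69+61+57+81=303, FN=65+59+43+45+51=263 → 2304/2870 = 0.8028
  class_1: TP=1293, FP=65+52+60+61+123=361, FN=35+38+34+37+37=181 → 2586/3128 = 0.8267
  class_2: TP=735, FP=59+38+61+43+116=317, FN=69+52+49+61+51=282 → 1470/2069 = 0.7105
  class_3: TP=259, FP=43+34+49+37+103=266, FN=61+60+61+51+64=297 → 518/1081 = 0.4792
  class_4: TP=1297, FP=45+37+61+51+133=327, FN=57+61+43+37+51=249 → 2594/3170 = 0.8183
  class_5: TP=986, FP=51+37+51+64+51=254, FN=81+123+116+103+133=556 → 1972/2782 = 0.7088
Weighted-F1 score = Σ (supportᵢ/N)·F1 scoreᵢ with N=7550: (1415/7550)·0.8028 + (1474/7550)·0.8267 + (1017/7550)·0.7105 + (556/7550)·0.4792 + (1546/7550)·0.8183 + (1542/7550)·0.7088 = 0.755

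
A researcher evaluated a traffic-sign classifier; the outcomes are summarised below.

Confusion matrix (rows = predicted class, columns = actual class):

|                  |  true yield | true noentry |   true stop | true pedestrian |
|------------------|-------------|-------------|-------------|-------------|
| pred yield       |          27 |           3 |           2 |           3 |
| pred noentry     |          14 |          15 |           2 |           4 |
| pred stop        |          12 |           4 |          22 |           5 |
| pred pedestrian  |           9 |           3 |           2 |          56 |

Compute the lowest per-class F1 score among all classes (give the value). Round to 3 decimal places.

0.500

Per-class F1 score (2·TP/(2·TP+FP+FN)):
  yield: TP=27, FP=3+2+3=8, FN=14+12+9=35 → 54/97 = 0.5567
  noentry: TP=15, FP=14+2+4=20, FN=3+4+3=10 → 30/60 = 0.5000
  stop: TP=22, FP=12+4+5=21, FN=2+2+2=6 → 44/71 = 0.6197
  pedestrian: TP=56, FP=9+3+2=14, FN=3+4+5=12 → 112/138 = 0.8116
Lowest is class 'noentry' with F1 score = 0.500.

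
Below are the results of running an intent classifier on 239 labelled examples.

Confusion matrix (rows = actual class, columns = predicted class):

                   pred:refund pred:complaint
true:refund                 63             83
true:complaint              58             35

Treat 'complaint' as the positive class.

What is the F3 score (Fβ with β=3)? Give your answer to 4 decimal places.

Fβ = (1+β²)·TP / ((1+β²)·TP + β²·FN + FP), with β²=9
= 10·35 / (10·35 + 9·58 + 83) = 0.3665

0.3665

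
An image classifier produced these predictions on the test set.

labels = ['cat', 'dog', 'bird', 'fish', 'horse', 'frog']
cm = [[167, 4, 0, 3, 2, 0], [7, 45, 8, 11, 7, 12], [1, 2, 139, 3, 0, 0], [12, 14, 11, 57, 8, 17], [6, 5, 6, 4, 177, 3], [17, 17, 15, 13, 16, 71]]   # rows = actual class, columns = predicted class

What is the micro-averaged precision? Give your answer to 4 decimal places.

Micro-averaging pools counts across classes: ΣTP=656, ΣFP=224, ΣFN=224.
Micro-precision = TP/(TP+FP) on pooled counts = 0.7455 (equals overall accuracy in single-label multiclass).

0.7455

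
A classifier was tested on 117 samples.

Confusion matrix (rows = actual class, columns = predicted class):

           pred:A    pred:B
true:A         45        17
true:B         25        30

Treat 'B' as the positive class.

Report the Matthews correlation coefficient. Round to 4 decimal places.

0.2762

MCC = (TP·TN − FP·FN) / √((TP+FP)(TP+FN)(TN+FP)(TN+FN))
Numerator = 30·45 − 17·25 = 925
Denominator = √(47·55·62·70) = √11218900 = 3349.4626
MCC = 925 / 3349.4626 = 0.2762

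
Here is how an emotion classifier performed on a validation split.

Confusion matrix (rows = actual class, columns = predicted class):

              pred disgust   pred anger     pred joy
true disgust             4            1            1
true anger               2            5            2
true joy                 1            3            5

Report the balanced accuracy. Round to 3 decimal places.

0.593

Balanced accuracy = mean of per-class recall.
  disgust: recall = 4/6 = 0.6667
  anger: recall = 5/9 = 0.5556
  joy: recall = 5/9 = 0.5556
Mean = (0.6667 + 0.5556 + 0.5556) / 3 = 0.593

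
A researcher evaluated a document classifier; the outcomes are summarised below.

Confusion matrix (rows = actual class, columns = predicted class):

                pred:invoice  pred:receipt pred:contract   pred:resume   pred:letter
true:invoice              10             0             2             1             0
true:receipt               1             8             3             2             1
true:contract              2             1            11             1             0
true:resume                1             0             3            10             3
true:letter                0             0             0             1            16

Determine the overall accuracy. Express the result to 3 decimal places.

Accuracy = trace / total = (10+8+11+10+16=55) / 77 = 55/77 = 0.714

0.714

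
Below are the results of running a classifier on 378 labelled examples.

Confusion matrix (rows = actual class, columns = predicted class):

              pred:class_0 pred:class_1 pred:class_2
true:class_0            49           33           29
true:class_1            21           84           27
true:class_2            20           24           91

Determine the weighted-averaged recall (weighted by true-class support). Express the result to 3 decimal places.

Per-class recall (TP/(TP+FN)):
  class_0: TP=49, FN=33+29=62 → 49/111 = 0.4414
  class_1: TP=84, FN=21+27=48 → 84/132 = 0.6364
  class_2: TP=91, FN=20+24=44 → 91/135 = 0.6741
Weighted-recall = Σ (supportᵢ/N)·recallᵢ with N=378: (111/378)·0.4414 + (132/378)·0.6364 + (135/378)·0.6741 = 0.593

0.593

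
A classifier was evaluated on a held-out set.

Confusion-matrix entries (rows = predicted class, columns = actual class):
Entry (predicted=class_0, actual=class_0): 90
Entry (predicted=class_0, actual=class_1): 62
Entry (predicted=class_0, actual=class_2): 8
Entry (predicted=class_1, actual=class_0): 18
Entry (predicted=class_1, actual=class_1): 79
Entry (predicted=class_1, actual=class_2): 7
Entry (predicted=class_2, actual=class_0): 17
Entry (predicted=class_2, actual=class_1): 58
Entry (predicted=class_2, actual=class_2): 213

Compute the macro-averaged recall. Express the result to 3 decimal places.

Per-class recall (TP/(TP+FN)):
  class_0: TP=90, FN=18+17=35 → 90/125 = 0.7200
  class_1: TP=79, FN=62+58=120 → 79/199 = 0.3970
  class_2: TP=213, FN=8+7=15 → 213/228 = 0.9342
Macro-recall = mean = (0.7200 + 0.3970 + 0.9342) / 3 = 0.684

0.684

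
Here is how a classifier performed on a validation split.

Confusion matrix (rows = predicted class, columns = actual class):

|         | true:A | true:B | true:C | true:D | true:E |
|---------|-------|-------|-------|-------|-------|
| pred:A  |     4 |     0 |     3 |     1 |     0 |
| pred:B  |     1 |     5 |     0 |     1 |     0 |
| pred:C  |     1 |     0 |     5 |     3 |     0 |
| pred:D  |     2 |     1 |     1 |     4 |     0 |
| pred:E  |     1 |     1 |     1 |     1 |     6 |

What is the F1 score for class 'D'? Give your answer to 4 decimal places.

One-vs-rest for 'D': TP = diagonal; FP = other classes predicted 'D'; FN = 'D' predicted as other.
F1 score = 2·TP/(2·TP+FP+FN).
D: TP=4, FP=2+1+1+0=4, FN=1+1+3+1=6 → 8/18 = 0.44444

0.4444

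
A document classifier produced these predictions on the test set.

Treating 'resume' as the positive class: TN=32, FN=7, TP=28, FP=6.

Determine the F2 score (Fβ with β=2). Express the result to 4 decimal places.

Fβ = (1+β²)·TP / ((1+β²)·TP + β²·FN + FP), with β²=4
= 5·28 / (5·28 + 4·7 + 6) = 0.8046

0.8046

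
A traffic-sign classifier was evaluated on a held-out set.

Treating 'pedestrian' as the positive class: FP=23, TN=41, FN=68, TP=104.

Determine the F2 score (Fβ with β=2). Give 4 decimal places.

Fβ = (1+β²)·TP / ((1+β²)·TP + β²·FN + FP), with β²=4
= 5·104 / (5·104 + 4·68 + 23) = 0.6380

0.6380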